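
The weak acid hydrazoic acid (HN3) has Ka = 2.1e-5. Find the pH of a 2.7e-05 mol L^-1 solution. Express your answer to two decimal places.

pH = 4.81

HN3 ⇌ N3- + H+
From the ICE table, Ka = [H+]²/(2.7e-05 − [H+]) = 2.1 × 10^-5.
Here C₀/Ka ≈ 1.29, so the small-[H+] approximation fails. Use the quadratic:
[H+] = [−2.1e-05 + √(2.1e-05² + 2.27e-09)]/2 = 1.55 × 10^-5 M
pH = −log(1.55 × 10^-5) = 4.81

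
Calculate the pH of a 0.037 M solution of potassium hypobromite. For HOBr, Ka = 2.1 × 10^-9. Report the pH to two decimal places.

OBr- is the conjugate base of the weak acid HOBr.
Kb = Kw/Ka = 1.0×10^-14 / 2.1 × 10^-9 = 4.76 × 10^-6
From the ICE table, Kb = x²/(0.037 − x) = 4.76 × 10^-6.
Neglecting x in the denominator: x = √(4.76 × 10^-6 × 0.037) = 4.20 × 10^-4 M
pOH = 3.38, so pH = 14.00 − pOH = 10.62

pH = 10.62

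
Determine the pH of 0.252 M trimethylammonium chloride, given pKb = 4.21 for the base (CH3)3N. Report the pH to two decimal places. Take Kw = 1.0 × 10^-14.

(CH3)3NH+ is the conjugate acid of the weak base (CH3)3N.
Kb = 10^(−4.21) = 6.17 × 10^-5
Ka = Kw/Kb = 1.0×10^-14 / 6.17 × 10^-5 = 1.62 × 10^-10
Ka = x²/(0.252 − x) = 1.62 × 10^-10
Assume x ≪ 0.252: x ≈ √(1.62 × 10^-10 × 0.252) = 6.39 × 10^-6 M
pH = −log[H+] = −log(6.39 × 10^-6) = 5.19

pH = 5.19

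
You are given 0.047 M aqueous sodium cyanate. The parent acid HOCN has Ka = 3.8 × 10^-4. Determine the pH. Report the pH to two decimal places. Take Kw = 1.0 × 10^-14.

OCN- is the conjugate base of the weak acid HOCN.
Kb = Kw/Ka = 1.0×10^-14 / 3.8 × 10^-4 = 2.63 × 10^-11
Kb = x²/(0.047 − x) = 2.63 × 10^-11
Assume x ≪ 0.047: x ≈ √(2.63 × 10^-11 × 0.047) = 1.11 × 10^-6 M
Check: 0.0024% ionized — well under 5%, approximation valid.
pOH = 5.95, so pH = 14.00 − pOH = 8.05

pH = 8.05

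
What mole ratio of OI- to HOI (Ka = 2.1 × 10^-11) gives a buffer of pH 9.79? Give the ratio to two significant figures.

ratio = 0.13

pKa = -log(2.1 × 10^-11) = 10.678
pH = pKa + log(r) ⇒ log(r) = 9.79 − 10.678 = -0.888
r = [OI-]/[HOI] = 10^(-0.888) = 0.129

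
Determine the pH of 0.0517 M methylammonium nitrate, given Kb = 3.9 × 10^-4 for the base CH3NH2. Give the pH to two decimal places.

CH3NH3+ is the conjugate acid of the weak base CH3NH2.
Ka = Kw/Kb = 1.0×10^-14 / 3.9 × 10^-4 = 2.56 × 10^-11
Ka = x²/(0.0517 − x) = 2.56 × 10^-11
Neglecting x in the denominator: x = √(2.56 × 10^-11 × 0.0517) = 1.15 × 10^-6 M
pH = −log(1.15 × 10^-6) = 5.94

pH = 5.94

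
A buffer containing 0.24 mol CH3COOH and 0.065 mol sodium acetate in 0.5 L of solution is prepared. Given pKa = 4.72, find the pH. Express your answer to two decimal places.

pH = pKa + log([A⁻]/[HA]) = 4.72 + log(0.065/0.24)
pH = 4.72 + (-0.567) = 4.15

pH = 4.15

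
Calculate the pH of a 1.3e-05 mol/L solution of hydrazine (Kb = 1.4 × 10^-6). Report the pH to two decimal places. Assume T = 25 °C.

N2H4 + H2O ⇌ N2H5+ + OH-
From the ICE table, Kb = [OH-]²/(1.3e-05 − [OH-]) = 1.4 × 10^-6.
Here C₀/Kb ≈ 9.29, so the small-[OH-] approximation fails. Use the quadratic:
[OH-] = [−1.4e-06 + √(1.4e-06² + 7.28e-11)]/2 = 3.62 × 10^-6 M
pOH = 5.44, so pH = 14.00 − pOH = 8.56

pH = 8.56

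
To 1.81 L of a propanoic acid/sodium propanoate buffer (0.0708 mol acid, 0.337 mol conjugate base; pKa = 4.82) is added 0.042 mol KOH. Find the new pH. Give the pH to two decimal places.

After neutralization: n(CH3CH2COOH) = 0.0288 mol, n(CH3CH2COO-) = 0.379 mol.
Henderson–Hasselbalch with mole ratio 0.379/0.0288: pH = 4.82 + (+1.119)

pH = 5.94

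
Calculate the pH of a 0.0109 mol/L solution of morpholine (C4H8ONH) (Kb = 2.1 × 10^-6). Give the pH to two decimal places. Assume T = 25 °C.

C4H8ONH + H2O ⇌ C4H8ONH2+ + OH-
Kb = x²/(0.0109 − x) = 2.1 × 10^-6
Since Kb ≪ C₀, x ≈ √(Kb·C₀) = 1.51 × 10^-4 M.
pOH = −log(1.51 × 10^-4) = 3.82; pH = 14.00 − 3.82 = 10.18

pH = 10.18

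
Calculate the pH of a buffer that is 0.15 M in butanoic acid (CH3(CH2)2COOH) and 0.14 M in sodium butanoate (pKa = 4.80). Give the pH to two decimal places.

pH = 4.77

Henderson–Hasselbalch: pH = pKa + log([CH3(CH2)2COO-]/[CH3(CH2)2COOH]) = 4.80 + log(0.14/0.15)
pH = 4.80 + (-0.030) = 4.77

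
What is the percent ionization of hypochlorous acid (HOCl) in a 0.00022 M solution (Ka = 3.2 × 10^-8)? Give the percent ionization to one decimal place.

1.2%

HOCl ⇌ OCl- + H+; let x = [H+] at equilibrium.
x ≈ √(Ka·C₀) = √(3.2 × 10^-8 × 0.00022) = 2.65 × 10^-6 M
Fraction ionized = 2.65 × 10^-6 / 0.00022 = 0.0120 → 1.2%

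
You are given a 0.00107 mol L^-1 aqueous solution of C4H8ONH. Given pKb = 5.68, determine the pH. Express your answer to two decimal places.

pH = 9.67

C4H8ONH + H2O ⇌ C4H8ONH2+ + OH-
Kb = 10^(−5.68) = 2.09 × 10^-6
Let x = [OH-] at equilibrium. Kb = x²/(0.00107 − x).
Neglecting x in the denominator: x = √(2.09 × 10^-6 × 0.00107) = 4.73 × 10^-5 M
Check: 4.4% ionized — well under 5%, approximation valid.
pOH = −log(4.73 × 10^-5) = 4.33; pH = 14.00 − 4.33 = 9.67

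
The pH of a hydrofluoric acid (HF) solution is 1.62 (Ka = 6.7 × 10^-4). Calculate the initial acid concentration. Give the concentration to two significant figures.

C₀ = 8.8 × 10^-1 M

[H+] = 10^(-1.62) = 2.40 × 10^-2 M = x
Ka = x²/(C₀ − x) ⇒ C₀ = x + x²/Ka
C₀ = 2.40 × 10^-2 + (2.40 × 10^-2)²/(6.7 × 10^-4) = 8.84 × 10^-1 M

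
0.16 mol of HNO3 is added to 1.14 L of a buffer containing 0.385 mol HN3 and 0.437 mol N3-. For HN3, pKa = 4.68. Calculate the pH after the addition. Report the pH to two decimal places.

pH = 4.39

Added H+ converts N3- to HN3: HN3 → 0.545 mol, N3- → 0.277 mol.
Henderson–Hasselbalch with mole ratio 0.277/0.545: pH = 4.68 + (-0.294)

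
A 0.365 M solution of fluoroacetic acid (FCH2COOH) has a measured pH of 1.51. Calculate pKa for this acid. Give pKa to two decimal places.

pKa = 2.54

[H+] = 10^(-1.51) = 3.09 × 10^-2 M
At equilibrium [HA] = 0.365 − 3.09 × 10^-2 = 3.34 × 10^-1 M
Ka = [H+][A-]/[HA] = (3.09 × 10^-2)² / 3.34 × 10^-1 = 2.86 × 10^-3
pKa = -log(2.86 × 10^-3) = 2.54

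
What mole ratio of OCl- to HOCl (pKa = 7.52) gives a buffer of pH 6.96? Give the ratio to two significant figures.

ratio = 0.28

pH = pKa + log(r) ⇒ log(r) = 6.96 − 7.52 = -0.56
r = [OCl-]/[HOCl] = 10^(-0.56) = 0.275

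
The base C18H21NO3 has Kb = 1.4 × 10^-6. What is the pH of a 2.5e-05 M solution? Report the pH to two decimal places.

pH = 8.72

C18H21NO3 + H2O ⇌ C18H22NO3+ + OH-
Let x = [OH-] at equilibrium. Kb = x²/(2.5e-05 − x).
x is not negligible relative to C₀; solve x² + 1.4e-06·x − 3.5e-11 = 0.
x = [−1.4e-06 + √(1.4e-06² + 1.4e-10)]/2 = 5.26 × 10^-6 M
pOH = −log(5.26 × 10^-6) = 5.28; pH = 14.00 − 5.28 = 8.72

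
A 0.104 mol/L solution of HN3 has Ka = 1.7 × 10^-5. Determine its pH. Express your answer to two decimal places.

HN3 ⇌ N3- + H+
Let x = [H+] at equilibrium. Ka = x²/(0.104 − x).
Neglecting x in the denominator: x = √(1.7 × 10^-5 × 0.104) = 1.33 × 10^-3 M
pH = −log[H+] = −log(1.33 × 10^-3) = 2.88

pH = 2.88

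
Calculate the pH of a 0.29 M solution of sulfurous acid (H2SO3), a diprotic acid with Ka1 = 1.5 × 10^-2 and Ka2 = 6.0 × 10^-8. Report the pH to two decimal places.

pH = 1.23

Ka1 ≫ Ka2, so treat the first dissociation as the only significant source of H+.
Ka1 = x²/(0.29 − x) = 1.5 × 10^-2
Solving the quadratic: x = (−Ka1 + √(Ka1² + 4·Ka1·C₀))/2 = 5.89 × 10^-2 M
pH = −log(5.89 × 10^-2) = 1.23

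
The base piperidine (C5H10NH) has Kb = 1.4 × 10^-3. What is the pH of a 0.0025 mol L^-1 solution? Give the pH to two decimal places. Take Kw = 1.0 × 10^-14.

C5H10NH + H2O ⇌ C5H10NH2+ + OH-
Kb = [OH-]²/(0.0025 − [OH-]) = 1.4 × 10^-3
[OH-] is not negligible relative to C₀; solve [OH-]² + 0.0014·[OH-] − 3.5e-06 = 0.
[OH-] = (−Kb + √(Kb² + 4·Kb·C₀))/2 = 1.30 × 10^-3 M
pOH = 2.89, so pH = 14.00 − pOH = 11.11

pH = 11.11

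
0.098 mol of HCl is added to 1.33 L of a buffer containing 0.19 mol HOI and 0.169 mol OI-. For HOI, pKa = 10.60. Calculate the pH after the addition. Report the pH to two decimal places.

After neutralization: n(HOI) = 0.288 mol, n(OI-) = 0.071 mol.
pH = pKa + log([A⁻]/[HA]) = 10.60 + log(0.071/0.288) = 10.60 -0.608

pH = 9.99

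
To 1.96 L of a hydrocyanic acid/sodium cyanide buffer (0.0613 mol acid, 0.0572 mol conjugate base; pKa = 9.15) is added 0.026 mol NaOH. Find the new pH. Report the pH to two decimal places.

pH = 9.52

After neutralization: n(HCN) = 0.0353 mol, n(CN-) = 0.0832 mol.
pH = pKa + log(n_CN-/n_HCN) = 9.15 + log(0.0832/0.0353) = 9.15 + (+0.372)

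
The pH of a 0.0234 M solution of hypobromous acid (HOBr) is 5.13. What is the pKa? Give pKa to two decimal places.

[H+] = 10^(-5.13) = 7.41 × 10^-6 M
At equilibrium [HA] = 0.0234 − 7.41 × 10^-6 = 2.34 × 10^-2 M
Ka = [H+][A-]/[HA] = (7.41 × 10^-6)² / 2.34 × 10^-2 = 2.35 × 10^-9
pKa = -log(2.35 × 10^-9) = 8.63

pKa = 8.63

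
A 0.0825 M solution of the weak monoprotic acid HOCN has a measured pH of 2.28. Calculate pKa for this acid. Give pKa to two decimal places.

pKa = 3.45

[H+] = 10^(-2.28) = 5.25 × 10^-3 M
At equilibrium [HA] = 0.0825 − 5.25 × 10^-3 = 7.72 × 10^-2 M
Ka = [H+][A-]/[HA] = (5.25 × 10^-3)² / 7.72 × 10^-2 = 3.57 × 10^-4
pKa = -log(3.57 × 10^-4) = 3.45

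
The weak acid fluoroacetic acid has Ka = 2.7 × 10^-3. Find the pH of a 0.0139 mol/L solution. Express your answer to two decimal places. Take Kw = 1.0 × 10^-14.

pH = 2.31

FCH2COOH ⇌ FCH2COO- + H+
Let x = [H+] at equilibrium. Ka = x²/(0.0139 − x).
x is not negligible relative to C₀; solve x² + 0.0027·x − 3.75e-05 = 0.
x = [−0.0027 + √(0.0027² + 0.00015)]/2 = 4.92 × 10^-3 M
pH = −log[H+] = −log(4.92 × 10^-3) = 2.31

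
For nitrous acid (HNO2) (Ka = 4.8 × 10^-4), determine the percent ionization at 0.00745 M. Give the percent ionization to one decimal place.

22.4%

HNO2 ⇌ NO2- + H+; let x = [H+] at equilibrium.
Ka = x²/(C₀ − x); solving the quadratic gives x = 1.67 × 10^-3 M.
Fraction ionized = 1.67 × 10^-3 / 0.00745 = 0.2242 → 22.4%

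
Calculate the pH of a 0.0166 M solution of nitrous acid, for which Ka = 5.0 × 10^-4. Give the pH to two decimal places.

pH = 2.58

HNO2 ⇌ NO2- + H+
From the ICE table, Ka = [H+]²/(0.0166 − [H+]) = 5.0 × 10^-4.
[H+] is not negligible relative to C₀; solve [H+]² + 0.0005·[H+] − 8.3e-06 = 0.
[H+] = [−0.0005 + √(0.0005² + 3.32e-05)]/2 = 2.64 × 10^-3 M
pH = −log(2.64 × 10^-3) = 2.58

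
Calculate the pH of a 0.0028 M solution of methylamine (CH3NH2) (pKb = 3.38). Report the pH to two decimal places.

pH = 10.95

CH3NH2 + H2O ⇌ CH3NH3+ + OH-
Kb = 10^(−3.38) = 4.17 × 10^-4
Let x = [OH-] at equilibrium. Kb = x²/(0.0028 − x).
The 5% rule fails; solving x² + Kb·x − Kb·C₀ = 0 exactly:
x = [−0.000417 + √(0.000417² + 4.67e-06)]/2 = 8.92 × 10^-4 M
pOH = −log(8.92 × 10^-4) = 3.05; pH = 14.00 − 3.05 = 10.95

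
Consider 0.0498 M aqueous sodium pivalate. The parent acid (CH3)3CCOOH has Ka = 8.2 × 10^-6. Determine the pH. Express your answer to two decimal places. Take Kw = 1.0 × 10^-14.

(CH3)3CCOO- is the conjugate base of the weak acid (CH3)3CCOOH.
Kb = Kw/Ka = 1.0×10^-14 / 8.2 × 10^-6 = 1.22 × 10^-9
From the ICE table, Kb = x²/(0.0498 − x) = 1.22 × 10^-9.
Since Kb ≪ C₀, x ≈ √(Kb·C₀) = 7.79 × 10^-6 M.
Check: 0.016% ionized — well under 5%, approximation valid.
pOH = −log(7.79 × 10^-6) = 5.11; pH = 14.00 − 5.11 = 8.89

pH = 8.89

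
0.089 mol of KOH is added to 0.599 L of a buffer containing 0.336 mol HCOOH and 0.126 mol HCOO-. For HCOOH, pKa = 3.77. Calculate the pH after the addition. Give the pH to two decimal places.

OH- converts HCOOH to HCOO-: HCOOH → 0.247 mol, HCOO- → 0.215 mol.
Henderson–Hasselbalch with mole ratio 0.215/0.247: pH = 3.77 + (-0.060)

pH = 3.71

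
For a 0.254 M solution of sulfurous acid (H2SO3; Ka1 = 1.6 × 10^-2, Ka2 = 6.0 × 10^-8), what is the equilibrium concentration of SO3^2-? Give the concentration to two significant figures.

First ionization gives [H+] ≈ [HSO3-] = 5.62 × 10^-2 M.
Second step: Ka2 = [H+][SO3^2-]/[HSO3-] ≈ [SO3^2-] (since [H+] ≈ [HSO3-]).
So [SO3^2-] ≈ Ka2.

6.0 × 10^-8 M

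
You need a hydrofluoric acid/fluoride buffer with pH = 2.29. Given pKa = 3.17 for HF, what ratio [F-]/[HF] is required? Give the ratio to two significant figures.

ratio = 0.13

pH = pKa + log(r) ⇒ log(r) = 2.29 − 3.17 = -0.88
r = [F-]/[HF] = 10^(-0.88) = 0.132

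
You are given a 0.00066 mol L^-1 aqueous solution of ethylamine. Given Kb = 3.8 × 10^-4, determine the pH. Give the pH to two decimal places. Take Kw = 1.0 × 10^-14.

C2H5NH2 + H2O ⇌ C2H5NH3+ + OH-
From the ICE table, Kb = x²/(0.00066 − x) = 3.8 × 10^-4.
Here C₀/Kb ≈ 1.74, so the small-x approximation fails. Use the quadratic:
x = [−0.00038 + √(0.00038² + 1e-06)]/2 = 3.46 × 10^-4 M
pOH = 3.46, so pH = 14.00 − pOH = 10.54

pH = 10.54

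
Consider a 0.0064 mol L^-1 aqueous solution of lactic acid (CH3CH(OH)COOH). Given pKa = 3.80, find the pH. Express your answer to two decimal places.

CH3CH(OH)COOH ⇌ CH3CH(OH)COO- + H+
Ka = 10^(−3.80) = 1.58 × 10^-4
Ka = x²/(0.0064 − x) = 1.58 × 10^-4
x is not negligible relative to C₀; solve x² + 0.000158·x − 1.01e-06 = 0.
x = [−0.000158 + √(0.000158² + 4.04e-06)]/2 = 9.30 × 10^-4 M
pH = −log[H+] = −log(9.30 × 10^-4) = 3.03

pH = 3.03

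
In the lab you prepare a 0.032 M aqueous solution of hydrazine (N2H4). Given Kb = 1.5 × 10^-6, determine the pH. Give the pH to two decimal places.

pH = 10.34

N2H4 + H2O ⇌ N2H5+ + OH-
From the ICE table, Kb = [OH-]²/(0.032 − [OH-]) = 1.5 × 10^-6.
Since Kb ≪ C₀, [OH-] ≈ √(Kb·C₀) = 2.19 × 10^-4 M.
Check: 0.68% ionized — well under 5%, approximation valid.
pOH = −log(2.19 × 10^-4) = 3.66; pH = 14.00 − 3.66 = 10.34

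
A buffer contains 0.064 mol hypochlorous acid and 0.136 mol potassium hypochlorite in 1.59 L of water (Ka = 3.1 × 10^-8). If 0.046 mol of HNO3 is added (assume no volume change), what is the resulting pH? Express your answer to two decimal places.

pH = 7.42

After neutralization: n(HOCl) = 0.11 mol, n(OCl-) = 0.09 mol.
pKa = −log(3.1 × 10^-8) = 7.509
Henderson–Hasselbalch with mole ratio 0.09/0.11: pH = 7.509 + (-0.087)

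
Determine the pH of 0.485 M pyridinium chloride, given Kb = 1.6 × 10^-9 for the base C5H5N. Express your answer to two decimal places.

pH = 2.76

C5H5NH+ is the conjugate acid of the weak base C5H5N.
Ka = Kw/Kb = 1.0×10^-14 / 1.6 × 10^-9 = 6.25 × 10^-6
Ka = [H+]²/(0.485 − [H+]) = 6.25 × 10^-6
Since Ka ≪ C₀, [H+] ≈ √(Ka·C₀) = 1.74 × 10^-3 M.
pH = −log[H+] = −log(1.74 × 10^-3) = 2.76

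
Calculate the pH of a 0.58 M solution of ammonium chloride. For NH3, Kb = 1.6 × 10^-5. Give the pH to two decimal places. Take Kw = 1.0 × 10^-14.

NH4+ is the conjugate acid of the weak base NH3.
Ka = Kw/Kb = 1.0×10^-14 / 1.6 × 10^-5 = 6.25 × 10^-10
Let x = [H+] at equilibrium. Ka = x²/(0.58 − x).
Neglecting x in the denominator: x = √(6.25 × 10^-10 × 0.58) = 1.90 × 10^-5 M
(x/C₀ = 0.0033% < 5%, so the approximation holds.)
pH = −log[H+] = −log(1.90 × 10^-5) = 4.72

pH = 4.72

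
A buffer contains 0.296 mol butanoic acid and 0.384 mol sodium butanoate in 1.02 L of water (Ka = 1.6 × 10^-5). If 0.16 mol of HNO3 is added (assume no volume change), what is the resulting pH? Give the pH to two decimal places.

pH = 4.49

Added H+ converts CH3(CH2)2COO- to CH3(CH2)2COOH: CH3(CH2)2COOH → 0.456 mol, CH3(CH2)2COO- → 0.224 mol.
pKa = −log(1.6 × 10^-5) = 4.796
pH = pKa + log([A⁻]/[HA]) = 4.796 + log(0.224/0.456) = 4.796 -0.309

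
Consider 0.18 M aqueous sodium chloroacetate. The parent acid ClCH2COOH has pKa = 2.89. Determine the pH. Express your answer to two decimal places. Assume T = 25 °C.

pH = 8.07

ClCH2COO- is the conjugate base of the weak acid ClCH2COOH.
Ka = 10^(−2.89) = 1.29 × 10^-3
Kb = Kw/Ka = 1.0×10^-14 / 1.29 × 10^-3 = 7.75 × 10^-12
Kb = [OH-]²/(0.18 − [OH-]) = 7.75 × 10^-12
Neglecting [OH-] in the denominator: [OH-] = √(7.75 × 10^-12 × 0.18) = 1.18 × 10^-6 M
pOH = −log(1.18 × 10^-6) = 5.93; pH = 14.00 − 5.93 = 8.07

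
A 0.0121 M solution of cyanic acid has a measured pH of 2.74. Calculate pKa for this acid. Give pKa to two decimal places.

[H+] = 10^(-2.74) = 1.82 × 10^-3 M
At equilibrium [HA] = 0.0121 − 1.82 × 10^-3 = 1.03 × 10^-2 M
Ka = [H+][A-]/[HA] = (1.82 × 10^-3)² / 1.03 × 10^-2 = 3.22 × 10^-4
pKa = -log(3.22 × 10^-4) = 3.49

pKa = 3.49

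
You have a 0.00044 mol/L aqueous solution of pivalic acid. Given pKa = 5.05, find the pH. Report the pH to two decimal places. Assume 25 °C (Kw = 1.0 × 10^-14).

(CH3)3CCOOH ⇌ (CH3)3CCOO- + H+
Ka = 10^(−5.05) = 8.91 × 10^-6
Let x = [H+] at equilibrium. Ka = x²/(0.00044 − x).
The 5% rule fails; solving x² + Ka·x − Ka·C₀ = 0 exactly:
x = [−8.91e-06 + √(8.91e-06² + 1.57e-08)]/2 = 5.83 × 10^-5 M
pH = −log(5.83 × 10^-5) = 4.23

pH = 4.23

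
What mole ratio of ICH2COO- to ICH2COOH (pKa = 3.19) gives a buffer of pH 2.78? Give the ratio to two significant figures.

ratio = 0.39

pH = pKa + log(r) ⇒ log(r) = 2.78 − 3.19 = -0.41
r = [ICH2COO-]/[ICH2COOH] = 10^(-0.41) = 0.389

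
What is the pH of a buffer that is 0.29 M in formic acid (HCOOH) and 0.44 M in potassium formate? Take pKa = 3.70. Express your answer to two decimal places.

pH = 3.88

Using pH = pKa + log([base]/[acid]) with [base]/[acid] = 0.44/0.29:
pH = 3.70 + (+0.181) = 3.88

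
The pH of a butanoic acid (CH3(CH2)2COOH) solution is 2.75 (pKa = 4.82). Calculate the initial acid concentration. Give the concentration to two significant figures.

C₀ = 2.1 × 10^-1 M

[H+] = 10^(-2.75) = 1.78 × 10^-3 M = x
Ka = 10^(−4.82) = 1.51 × 10^-5
Ka = x²/(C₀ − x) ⇒ C₀ = x + x²/Ka
C₀ = 1.78 × 10^-3 + (1.78 × 10^-3)²/(1.51 × 10^-5) = 2.12 × 10^-1 M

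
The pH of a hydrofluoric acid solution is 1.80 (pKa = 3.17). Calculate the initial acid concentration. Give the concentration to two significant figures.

C₀ = 3.9 × 10^-1 M

[H+] = 10^(-1.80) = 1.58 × 10^-2 M = x
Ka = 10^(−3.17) = 6.76 × 10^-4
Ka = x²/(C₀ − x) ⇒ C₀ = x + x²/Ka
C₀ = 1.58 × 10^-2 + (1.58 × 10^-2)²/(6.76 × 10^-4) = 3.85 × 10^-1 M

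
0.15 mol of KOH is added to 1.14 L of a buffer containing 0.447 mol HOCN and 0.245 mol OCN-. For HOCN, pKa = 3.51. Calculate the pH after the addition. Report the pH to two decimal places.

After neutralization: n(HOCN) = 0.297 mol, n(OCN-) = 0.395 mol.
pH = pKa + log([A⁻]/[HA]) = 3.51 + log(0.395/0.297) = 3.51 +0.124

pH = 3.63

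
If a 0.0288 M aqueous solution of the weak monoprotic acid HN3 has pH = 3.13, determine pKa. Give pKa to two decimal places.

[H+] = 10^(-3.13) = 7.41 × 10^-4 M
At equilibrium [HA] = 0.0288 − 7.41 × 10^-4 = 2.81 × 10^-2 M
Ka = [H+][A-]/[HA] = (7.41 × 10^-4)² / 2.81 × 10^-2 = 1.95 × 10^-5
pKa = -log(1.95 × 10^-5) = 4.71

pKa = 4.71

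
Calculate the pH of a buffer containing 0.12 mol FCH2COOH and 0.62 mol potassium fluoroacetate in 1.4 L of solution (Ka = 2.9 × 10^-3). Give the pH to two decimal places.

pH = 3.25

pKa = −log(2.9 × 10^-3) = 2.538
Using pH = pKa + log([base]/[acid]) with [base]/[acid] = 0.62/0.12:
pH = 2.538 + (+0.713) = 3.25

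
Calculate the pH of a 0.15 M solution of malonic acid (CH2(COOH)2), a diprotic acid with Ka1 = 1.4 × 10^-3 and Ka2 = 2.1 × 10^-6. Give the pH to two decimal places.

pH = 1.86

Since Ka1 ≫ Ka2, the first ionization dominates [H+].
Ka1 = x²/(0.15 − x) = 1.4 × 10^-3
Solving the quadratic: x = (−Ka1 + √(Ka1² + 4·Ka1·C₀))/2 = 1.38 × 10^-2 M
pH = −log(1.38 × 10^-2) = 1.86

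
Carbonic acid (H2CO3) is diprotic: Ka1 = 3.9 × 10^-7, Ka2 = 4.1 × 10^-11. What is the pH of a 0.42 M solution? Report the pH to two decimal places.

pH = 3.39

Ka1 ≫ Ka2, so treat the first dissociation as the only significant source of H+.
Ka1 = x²/(0.42 − x) = 3.9 × 10^-7
x ≈ √(3.9 × 10^-7 × 0.42) = 4.05 × 10^-4 M
pH = −log(4.05 × 10^-4) = 3.39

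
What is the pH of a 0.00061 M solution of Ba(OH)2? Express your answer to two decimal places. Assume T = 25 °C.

Ba(OH)2 is a strong base (each formula unit releases 2 OH-); [OH-] = 0.00122 M.
pOH = -log(0.00122) = 2.91
pH = 14.00 - 2.91 = 11.09

pH = 11.09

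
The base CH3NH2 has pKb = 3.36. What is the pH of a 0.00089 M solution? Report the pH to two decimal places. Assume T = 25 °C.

CH3NH2 + H2O ⇌ CH3NH3+ + OH-
Kb = 10^(−3.36) = 4.37 × 10^-4
Let x = [OH-] at equilibrium. Kb = x²/(0.00089 − x).
Here C₀/Kb ≈ 2.04, so the small-x approximation fails. Use the quadratic:
x = [−0.000437 + √(0.000437² + 1.56e-06)]/2 = 4.42 × 10^-4 M
pOH = −log(4.42 × 10^-4) = 3.35; pH = 14.00 − 3.35 = 10.65

pH = 10.65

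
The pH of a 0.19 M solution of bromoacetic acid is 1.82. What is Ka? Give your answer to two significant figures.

[H+] = 10^(-1.82) = 1.51 × 10^-2 M
At equilibrium [HA] = 0.19 − 1.51 × 10^-2 = 1.75 × 10^-1 M
Ka = [H+][A-]/[HA] = (1.51 × 10^-2)² / 1.75 × 10^-1 = 1.3 × 10^-3

Ka = 1.3 × 10^-3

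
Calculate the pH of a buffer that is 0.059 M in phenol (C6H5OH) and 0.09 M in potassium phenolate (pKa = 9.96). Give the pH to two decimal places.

pH = 10.14

Using pH = pKa + log([base]/[acid]) with [base]/[acid] = 0.09/0.059:
pH = 9.96 + (+0.183) = 10.14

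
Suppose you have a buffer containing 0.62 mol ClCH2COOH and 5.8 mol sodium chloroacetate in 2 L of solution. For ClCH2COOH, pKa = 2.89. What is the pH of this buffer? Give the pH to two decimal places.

Using pH = pKa + log([base]/[acid]) with [base]/[acid] = 5.8/0.62:
pH = 2.89 + (+0.971) = 3.86

pH = 3.86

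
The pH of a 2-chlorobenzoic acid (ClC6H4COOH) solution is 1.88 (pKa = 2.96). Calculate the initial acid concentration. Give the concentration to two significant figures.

C₀ = 1.7 × 10^-1 M

[H+] = 10^(-1.88) = 1.32 × 10^-2 M = x
Ka = 10^(−2.96) = 1.10 × 10^-3
Ka = x²/(C₀ − x) ⇒ C₀ = x + x²/Ka
C₀ = 1.32 × 10^-2 + (1.32 × 10^-2)²/(1.10 × 10^-3) = 1.72 × 10^-1 M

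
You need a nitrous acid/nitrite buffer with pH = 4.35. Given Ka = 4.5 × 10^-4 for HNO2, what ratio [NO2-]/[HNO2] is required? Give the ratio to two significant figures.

ratio = 10

pKa = -log(4.5 × 10^-4) = 3.347
pH = pKa + log(r) ⇒ log(r) = 4.35 − 3.347 = +1.003
r = [NO2-]/[HNO2] = 10^(+1.003) = 10.1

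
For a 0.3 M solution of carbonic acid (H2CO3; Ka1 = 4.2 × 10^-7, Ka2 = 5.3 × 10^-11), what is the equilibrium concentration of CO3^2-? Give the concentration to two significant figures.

5.3 × 10^-11 M

First ionization gives [H+] ≈ [HCO3-] = 3.55 × 10^-4 M.
Second step: Ka2 = [H+][CO3^2-]/[HCO3-] ≈ [CO3^2-] (since [H+] ≈ [HCO3-]).
So [CO3^2-] ≈ Ka2.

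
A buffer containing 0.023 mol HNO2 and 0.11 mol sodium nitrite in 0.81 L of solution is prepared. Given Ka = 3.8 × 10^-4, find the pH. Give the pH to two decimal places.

pH = 4.10

pKa = −log(3.8 × 10^-4) = 3.420
Using pH = pKa + log([base]/[acid]) with [base]/[acid] = 0.11/0.023:
pH = 3.420 + (+0.680) = 4.10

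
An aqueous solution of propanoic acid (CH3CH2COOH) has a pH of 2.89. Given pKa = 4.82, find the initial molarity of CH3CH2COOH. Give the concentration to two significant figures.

C₀ = 1.1 × 10^-1 M

[H+] = 10^(-2.89) = 1.29 × 10^-3 M = x
Ka = 10^(−4.82) = 1.51 × 10^-5
Ka = x²/(C₀ − x) ⇒ C₀ = x + x²/Ka
C₀ = 1.29 × 10^-3 + (1.29 × 10^-3)²/(1.51 × 10^-5) = 1.11 × 10^-1 M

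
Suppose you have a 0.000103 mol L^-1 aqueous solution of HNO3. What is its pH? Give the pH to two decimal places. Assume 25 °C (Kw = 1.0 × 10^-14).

HNO3 is a strong acid and dissociates completely, so [H+] = 0.000103 M.
pH = -log(0.000103) = 3.99

pH = 3.99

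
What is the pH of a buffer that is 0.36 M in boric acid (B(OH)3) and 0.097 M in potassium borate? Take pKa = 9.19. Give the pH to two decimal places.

pH = 8.62

Henderson–Hasselbalch: pH = pKa + log([B(OH)4-]/[B(OH)3]) = 9.19 + log(0.097/0.36)
pH = 9.19 + (-0.570) = 8.62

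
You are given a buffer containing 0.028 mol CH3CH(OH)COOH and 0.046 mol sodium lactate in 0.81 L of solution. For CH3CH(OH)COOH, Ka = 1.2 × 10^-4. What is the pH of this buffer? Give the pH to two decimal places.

pKa = −log(1.2 × 10^-4) = 3.921
Henderson–Hasselbalch: pH = pKa + log([CH3CH(OH)COO-]/[CH3CH(OH)COOH]) = 3.921 + log(0.046/0.028)
pH = 3.921 + (+0.216) = 4.14

pH = 4.14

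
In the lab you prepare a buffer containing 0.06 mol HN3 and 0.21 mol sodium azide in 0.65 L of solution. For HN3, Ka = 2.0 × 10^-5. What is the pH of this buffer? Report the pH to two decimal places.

pKa = −log(2.0 × 10^-5) = 4.699
pH = pKa + log([A⁻]/[HA]) = 4.699 + log(0.21/0.06)
pH = 4.699 + (+0.544) = 5.24

pH = 5.24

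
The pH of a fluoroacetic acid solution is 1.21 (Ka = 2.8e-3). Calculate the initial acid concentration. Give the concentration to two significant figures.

[H+] = 10^(-1.21) = 6.17 × 10^-2 M = x
Ka = x²/(C₀ − x) ⇒ C₀ = x + x²/Ka
C₀ = 6.17 × 10^-2 + (6.17 × 10^-2)²/(2.8 × 10^-3) = 1.42 M

C₀ = 1.4 M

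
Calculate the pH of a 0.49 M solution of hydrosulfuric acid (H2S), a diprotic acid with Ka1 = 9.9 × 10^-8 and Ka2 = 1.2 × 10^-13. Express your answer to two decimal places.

Ka1 ≫ Ka2, so treat the first dissociation as the only significant source of H+.
Ka1 = x²/(0.49 − x) = 9.9 × 10^-8
x ≈ √(9.9 × 10^-8 × 0.49) = 2.20 × 10^-4 M
pH = −log(2.20 × 10^-4) = 3.66

pH = 3.66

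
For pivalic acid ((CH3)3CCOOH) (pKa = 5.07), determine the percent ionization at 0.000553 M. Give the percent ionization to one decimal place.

11.7%

(CH3)3CCOOH ⇌ (CH3)3CCOO- + H+; let x = [H+] at equilibrium.
Ka = 10^(−5.07) = 8.51 × 10^-6
Ka = x²/(C₀ − x); solving the quadratic gives x = 6.45 × 10^-5 M.
Fraction ionized = 6.45 × 10^-5 / 0.000553 = 0.1166 → 11.7%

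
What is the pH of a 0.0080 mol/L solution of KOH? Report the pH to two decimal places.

pH = 11.90

KOH is a strong base; [OH-] = 0.008 M.
pOH = -log(0.008) = 2.10
pH = 14.00 - 2.10 = 11.90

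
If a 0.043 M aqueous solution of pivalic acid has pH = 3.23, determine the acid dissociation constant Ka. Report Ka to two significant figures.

Ka = 8.2 × 10^-6

[H+] = 10^(-3.23) = 5.89 × 10^-4 M
At equilibrium [HA] = 0.043 − 5.89 × 10^-4 = 4.24 × 10^-2 M
Ka = [H+][A-]/[HA] = (5.89 × 10^-4)² / 4.24 × 10^-2 = 8.2 × 10^-6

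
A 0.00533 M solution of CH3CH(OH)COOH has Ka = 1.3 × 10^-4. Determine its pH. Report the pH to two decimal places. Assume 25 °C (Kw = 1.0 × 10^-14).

pH = 3.11

CH3CH(OH)COOH ⇌ CH3CH(OH)COO- + H+
Ka = x²/(0.00533 − x) = 1.3 × 10^-4
x is not negligible relative to C₀; solve x² + 0.00013·x − 6.93e-07 = 0.
x = (−Ka + √(Ka² + 4·Ka·C₀))/2 = 7.70 × 10^-4 M
pH = −log[H+] = −log(7.70 × 10^-4) = 3.11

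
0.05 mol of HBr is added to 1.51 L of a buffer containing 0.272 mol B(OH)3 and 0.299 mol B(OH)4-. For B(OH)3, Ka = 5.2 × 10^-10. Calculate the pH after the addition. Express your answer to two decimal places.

After neutralization: n(B(OH)3) = 0.322 mol, n(B(OH)4-) = 0.249 mol.
pKa = −log(5.2 × 10^-10) = 9.284
Henderson–Hasselbalch with mole ratio 0.249/0.322: pH = 9.284 + (-0.112)

pH = 9.17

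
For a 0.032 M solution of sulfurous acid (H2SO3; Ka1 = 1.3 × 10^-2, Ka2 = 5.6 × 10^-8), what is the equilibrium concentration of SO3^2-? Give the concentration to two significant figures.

5.6 × 10^-8 M

First ionization gives [H+] ≈ [HSO3-] = 1.49 × 10^-2 M.
Second step: Ka2 = [H+][SO3^2-]/[HSO3-] ≈ [SO3^2-] (since [H+] ≈ [HSO3-]).
So [SO3^2-] ≈ Ka2.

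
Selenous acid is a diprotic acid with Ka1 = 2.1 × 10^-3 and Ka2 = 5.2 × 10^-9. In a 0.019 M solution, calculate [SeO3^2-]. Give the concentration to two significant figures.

First ionization gives [H+] ≈ [HSeO3-] = 5.35 × 10^-3 M.
Second step: Ka2 = [H+][SeO3^2-]/[HSeO3-] ≈ [SeO3^2-] (since [H+] ≈ [HSeO3-]).
So [SeO3^2-] ≈ Ka2.

5.2 × 10^-9 M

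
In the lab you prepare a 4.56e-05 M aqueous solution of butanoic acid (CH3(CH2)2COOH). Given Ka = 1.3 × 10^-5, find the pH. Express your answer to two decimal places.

CH3(CH2)2COOH ⇌ CH3(CH2)2COO- + H+
From the ICE table, Ka = x²/(4.56e-05 − x) = 1.3 × 10^-5.
Here C₀/Ka ≈ 3.51, so the small-x approximation fails. Use the quadratic:
x = [−1.3e-05 + √(1.3e-05² + 2.37e-09)]/2 = 1.87 × 10^-5 M
pH = −log[H+] = −log(1.87 × 10^-5) = 4.73

pH = 4.73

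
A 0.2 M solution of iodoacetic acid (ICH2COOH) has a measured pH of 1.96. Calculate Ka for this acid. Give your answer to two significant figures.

Ka = 6.4 × 10^-4

[H+] = 10^(-1.96) = 1.10 × 10^-2 M
At equilibrium [HA] = 0.2 − 1.10 × 10^-2 = 1.89 × 10^-1 M
Ka = [H+][A-]/[HA] = (1.10 × 10^-2)² / 1.89 × 10^-1 = 6.4 × 10^-4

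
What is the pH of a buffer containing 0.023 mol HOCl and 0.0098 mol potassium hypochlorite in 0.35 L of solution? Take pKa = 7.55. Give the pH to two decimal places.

pH = 7.18

Using pH = pKa + log([base]/[acid]) with [base]/[acid] = 0.0098/0.023:
pH = 7.55 + (-0.371) = 7.18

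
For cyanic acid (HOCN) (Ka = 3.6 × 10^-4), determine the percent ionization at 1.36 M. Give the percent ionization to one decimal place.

HOCN ⇌ OCN- + H+; let x = [H+] at equilibrium.
x ≈ √(Ka·C₀) = √(3.6 × 10^-4 × 1.36) = 2.21 × 10^-2 M
% ionization = x/C₀ × 100% = 2.21 × 10^-2/1.36 × 100% = 1.6%

1.6%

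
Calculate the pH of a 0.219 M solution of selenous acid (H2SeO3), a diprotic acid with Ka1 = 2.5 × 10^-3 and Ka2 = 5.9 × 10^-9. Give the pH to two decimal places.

Ka1 ≫ Ka2, so treat the first dissociation as the only significant source of H+.
Ka1 = x²/(0.219 − x) = 2.5 × 10^-3
Solving the quadratic: x = (−Ka1 + √(Ka1² + 4·Ka1·C₀))/2 = 2.22 × 10^-2 M
pH = −log(2.22 × 10^-2) = 1.65

pH = 1.65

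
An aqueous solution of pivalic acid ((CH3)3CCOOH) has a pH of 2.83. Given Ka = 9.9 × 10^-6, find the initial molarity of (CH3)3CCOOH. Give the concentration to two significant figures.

C₀ = 2.2 × 10^-1 M

[H+] = 10^(-2.83) = 1.48 × 10^-3 M = x
Ka = x²/(C₀ − x) ⇒ C₀ = x + x²/Ka
C₀ = 1.48 × 10^-3 + (1.48 × 10^-3)²/(9.9 × 10^-6) = 2.23 × 10^-1 M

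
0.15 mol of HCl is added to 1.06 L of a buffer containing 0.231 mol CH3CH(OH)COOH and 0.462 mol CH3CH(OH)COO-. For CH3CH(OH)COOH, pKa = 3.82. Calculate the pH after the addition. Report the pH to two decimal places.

Added H+ converts CH3CH(OH)COO- to CH3CH(OH)COOH: CH3CH(OH)COOH → 0.381 mol, CH3CH(OH)COO- → 0.312 mol.
Henderson–Hasselbalch with mole ratio 0.312/0.381: pH = 3.82 + (-0.087)

pH = 3.73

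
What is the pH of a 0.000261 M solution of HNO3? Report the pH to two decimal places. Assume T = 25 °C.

pH = 3.58

HNO3 is a strong acid and dissociates completely, so [H+] = 0.000261 M.
pH = -log(0.000261) = 3.58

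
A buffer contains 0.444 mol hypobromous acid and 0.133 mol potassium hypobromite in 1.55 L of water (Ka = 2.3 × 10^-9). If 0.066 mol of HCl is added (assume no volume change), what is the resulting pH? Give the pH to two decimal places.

pH = 7.76

Added H+ converts OBr- to HOBr: HOBr → 0.51 mol, OBr- → 0.067 mol.
pKa = −log(2.3 × 10^-9) = 8.638
pH = pKa + log([A⁻]/[HA]) = 8.638 + log(0.067/0.51) = 8.638 -0.881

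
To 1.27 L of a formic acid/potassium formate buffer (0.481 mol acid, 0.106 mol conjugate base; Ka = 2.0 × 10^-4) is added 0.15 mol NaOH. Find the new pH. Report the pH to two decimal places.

pH = 3.59

After neutralization: n(HCOOH) = 0.331 mol, n(HCOO-) = 0.256 mol.
pKa = −log(2.0 × 10^-4) = 3.699
pH = pKa + log(n_HCOO-/n_HCOOH) = 3.699 + log(0.256/0.331) = 3.699 + (-0.112)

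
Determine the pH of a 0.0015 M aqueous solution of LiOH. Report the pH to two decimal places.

pH = 11.18

LiOH is a strong base; [OH-] = 0.0015 M.
pOH = -log(0.0015) = 2.82
pH = 14.00 - 2.82 = 11.18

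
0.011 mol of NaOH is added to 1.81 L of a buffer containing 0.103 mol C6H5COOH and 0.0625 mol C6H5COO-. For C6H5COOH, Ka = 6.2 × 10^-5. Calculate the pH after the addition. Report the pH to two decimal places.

pH = 4.11

After neutralization: n(C6H5COOH) = 0.092 mol, n(C6H5COO-) = 0.0735 mol.
pKa = −log(6.2 × 10^-5) = 4.208
pH = pKa + log(n_C6H5COO-/n_C6H5COOH) = 4.208 + log(0.0735/0.092) = 4.208 + (-0.098)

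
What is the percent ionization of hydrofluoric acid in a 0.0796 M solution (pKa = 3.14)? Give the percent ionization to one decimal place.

9.1%

HF ⇌ F- + H+; let x = [H+] at equilibrium.
Ka = 10^(−3.14) = 7.24 × 10^-4
Ka = x²/(C₀ − x); solving the quadratic gives x = 7.24 × 10^-3 M.
% ionization = x/C₀ × 100% = 7.24 × 10^-3/0.0796 × 100% = 9.1%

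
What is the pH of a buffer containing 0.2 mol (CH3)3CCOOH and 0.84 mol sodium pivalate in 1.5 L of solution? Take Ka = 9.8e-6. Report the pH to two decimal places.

pKa = −log(9.8 × 10^-6) = 5.009
Using pH = pKa + log([base]/[acid]) with [base]/[acid] = 0.84/0.2:
pH = 5.009 + (+0.623) = 5.63

pH = 5.63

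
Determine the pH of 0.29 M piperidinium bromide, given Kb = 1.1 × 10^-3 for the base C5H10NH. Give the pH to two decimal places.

pH = 5.79

C5H10NH2+ is the conjugate acid of the weak base C5H10NH.
Ka = Kw/Kb = 1.0×10^-14 / 1.1 × 10^-3 = 9.09 × 10^-12
Ka = [H+]²/(0.29 − [H+]) = 9.09 × 10^-12
Since Ka ≪ C₀, [H+] ≈ √(Ka·C₀) = 1.62 × 10^-6 M.
Check: 0.00056% ionized — well under 5%, approximation valid.
pH = −log[H+] = −log(1.62 × 10^-6) = 5.79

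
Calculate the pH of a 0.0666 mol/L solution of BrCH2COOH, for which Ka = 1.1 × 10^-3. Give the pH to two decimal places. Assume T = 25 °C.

BrCH2COOH ⇌ BrCH2COO- + H+
From the ICE table, Ka = [H+]²/(0.0666 − [H+]) = 1.1 × 10^-3.
[H+] is not negligible relative to C₀; solve [H+]² + 0.0011·[H+] − 7.33e-05 = 0.
[H+] = [−0.0011 + √(0.0011² + 0.000293)]/2 = 8.03 × 10^-3 M
pH = −log(8.03 × 10^-3) = 2.10

pH = 2.10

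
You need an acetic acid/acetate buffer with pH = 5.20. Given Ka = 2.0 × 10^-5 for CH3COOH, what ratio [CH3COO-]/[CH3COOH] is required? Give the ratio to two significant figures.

ratio = 3.2

pKa = -log(2.0 × 10^-5) = 4.699
pH = pKa + log(r) ⇒ log(r) = 5.20 − 4.699 = +0.501
r = [CH3COO-]/[CH3COOH] = 10^(+0.501) = 3.17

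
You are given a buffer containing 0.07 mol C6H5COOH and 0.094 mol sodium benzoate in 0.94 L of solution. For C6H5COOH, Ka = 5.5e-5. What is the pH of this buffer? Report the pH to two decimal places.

pH = 4.39

pKa = −log(5.5 × 10^-5) = 4.260
Using pH = pKa + log([base]/[acid]) with [base]/[acid] = 0.094/0.07:
pH = 4.260 + (+0.128) = 4.39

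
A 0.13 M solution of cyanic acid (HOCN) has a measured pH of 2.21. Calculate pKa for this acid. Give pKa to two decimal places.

[H+] = 10^(-2.21) = 6.17 × 10^-3 M
At equilibrium [HA] = 0.13 − 6.17 × 10^-3 = 1.24 × 10^-1 M
Ka = [H+][A-]/[HA] = (6.17 × 10^-3)² / 1.24 × 10^-1 = 3.07 × 10^-4
pKa = -log(3.07 × 10^-4) = 3.51

pKa = 3.51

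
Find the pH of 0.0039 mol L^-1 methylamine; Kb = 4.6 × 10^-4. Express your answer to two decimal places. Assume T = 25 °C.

pH = 11.05

CH3NH2 + H2O ⇌ CH3NH3+ + OH-
Kb = [OH-]²/(0.0039 − [OH-]) = 4.6 × 10^-4
[OH-] is not negligible relative to C₀; solve [OH-]² + 0.00046·[OH-] − 1.79e-06 = 0.
[OH-] = (−Kb + √(Kb² + 4·Kb·C₀))/2 = 1.13 × 10^-3 M
pOH = −log(1.13 × 10^-3) = 2.95; pH = 14.00 − 2.95 = 11.05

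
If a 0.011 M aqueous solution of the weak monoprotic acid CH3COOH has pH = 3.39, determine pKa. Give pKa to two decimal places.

pKa = 4.81

[H+] = 10^(-3.39) = 4.07 × 10^-4 M
At equilibrium [HA] = 0.011 − 4.07 × 10^-4 = 1.06 × 10^-2 M
Ka = [H+][A-]/[HA] = (4.07 × 10^-4)² / 1.06 × 10^-2 = 1.56 × 10^-5
pKa = -log(1.56 × 10^-5) = 4.81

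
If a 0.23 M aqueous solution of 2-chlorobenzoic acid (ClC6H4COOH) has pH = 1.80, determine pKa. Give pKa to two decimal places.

pKa = 2.93

[H+] = 10^(-1.80) = 1.58 × 10^-2 M
At equilibrium [HA] = 0.23 − 1.58 × 10^-2 = 2.14 × 10^-1 M
Ka = [H+][A-]/[HA] = (1.58 × 10^-2)² / 2.14 × 10^-1 = 1.17 × 10^-3
pKa = -log(1.17 × 10^-3) = 2.93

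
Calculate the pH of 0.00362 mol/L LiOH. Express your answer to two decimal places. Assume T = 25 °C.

LiOH is a strong base; [OH-] = 0.00362 M.
pOH = -log(0.00362) = 2.44
pH = 14.00 - 2.44 = 11.56

pH = 11.56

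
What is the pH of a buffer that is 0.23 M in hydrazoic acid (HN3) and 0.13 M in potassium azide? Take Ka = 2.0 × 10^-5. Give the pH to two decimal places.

pH = 4.45

pKa = −log(2.0 × 10^-5) = 4.699
Henderson–Hasselbalch: pH = pKa + log([N3-]/[HN3]) = 4.699 + log(0.13/0.23)
pH = 4.699 + (-0.248) = 4.45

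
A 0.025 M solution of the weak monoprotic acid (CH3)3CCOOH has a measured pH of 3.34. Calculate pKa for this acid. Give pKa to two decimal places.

[H+] = 10^(-3.34) = 4.57 × 10^-4 M
At equilibrium [HA] = 0.025 − 4.57 × 10^-4 = 2.45 × 10^-2 M
Ka = [H+][A-]/[HA] = (4.57 × 10^-4)² / 2.45 × 10^-2 = 8.52 × 10^-6
pKa = -log(8.52 × 10^-6) = 5.07

pKa = 5.07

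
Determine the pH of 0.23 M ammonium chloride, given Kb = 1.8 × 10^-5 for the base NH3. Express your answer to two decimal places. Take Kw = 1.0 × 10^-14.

pH = 4.95

NH4+ is the conjugate acid of the weak base NH3.
Ka = Kw/Kb = 1.0×10^-14 / 1.8 × 10^-5 = 5.56 × 10^-10
Ka = x²/(0.23 − x) = 5.56 × 10^-10
Neglecting x in the denominator: x = √(5.56 × 10^-10 × 0.23) = 1.13 × 10^-5 M
Check: 0.0049% ionized — well under 5%, approximation valid.
pH = −log[H+] = −log(1.13 × 10^-5) = 4.95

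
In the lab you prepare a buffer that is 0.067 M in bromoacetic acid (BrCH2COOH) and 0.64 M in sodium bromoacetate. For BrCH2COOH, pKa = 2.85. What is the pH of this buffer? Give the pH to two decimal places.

pH = pKa + log([A⁻]/[HA]) = 2.85 + log(0.64/0.067)
pH = 2.85 + (+0.980) = 3.83

pH = 3.83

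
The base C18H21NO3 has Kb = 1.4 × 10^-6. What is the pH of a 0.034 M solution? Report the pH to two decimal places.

C18H21NO3 + H2O ⇌ C18H22NO3+ + OH-
Kb = x²/(0.034 − x) = 1.4 × 10^-6
Assume x ≪ 0.034: x ≈ √(1.4 × 10^-6 × 0.034) = 2.18 × 10^-4 M
Check: 0.64% ionized — well under 5%, approximation valid.
pOH = −log(2.18 × 10^-4) = 3.66; pH = 14.00 − 3.66 = 10.34

pH = 10.34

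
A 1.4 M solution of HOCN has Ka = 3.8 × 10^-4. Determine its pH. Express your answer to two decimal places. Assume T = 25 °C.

pH = 1.64

HOCN ⇌ OCN- + H+
Ka = [H+]²/(1.4 − [H+]) = 3.8 × 10^-4
Since Ka ≪ C₀, [H+] ≈ √(Ka·C₀) = 2.31 × 10^-2 M.
([H+]/C₀ = 1.6% < 5%, so the approximation holds.)
pH = −log(2.31 × 10^-2) = 1.64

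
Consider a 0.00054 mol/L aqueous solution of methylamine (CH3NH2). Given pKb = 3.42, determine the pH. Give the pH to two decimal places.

CH3NH2 + H2O ⇌ CH3NH3+ + OH-
Kb = 10^(−3.42) = 3.80 × 10^-4
Kb = x²/(0.00054 − x) = 3.80 × 10^-4
Here C₀/Kb ≈ 1.42, so the small-x approximation fails. Use the quadratic:
x = [−0.00038 + √(0.00038² + 8.21e-07)]/2 = 3.01 × 10^-4 M
pOH = −log(3.01 × 10^-4) = 3.52; pH = 14.00 − 3.52 = 10.48

pH = 10.48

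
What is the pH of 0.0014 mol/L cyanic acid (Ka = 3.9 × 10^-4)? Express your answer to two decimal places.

pH = 3.24

HOCN ⇌ OCN- + H+
From the ICE table, Ka = [H+]²/(0.0014 − [H+]) = 3.9 × 10^-4.
The 5% rule fails; solving [H+]² + Ka·[H+] − Ka·C₀ = 0 exactly:
[H+] = [−0.00039 + √(0.00039² + 2.18e-06)]/2 = 5.69 × 10^-4 M
pH = −log[H+] = −log(5.69 × 10^-4) = 3.24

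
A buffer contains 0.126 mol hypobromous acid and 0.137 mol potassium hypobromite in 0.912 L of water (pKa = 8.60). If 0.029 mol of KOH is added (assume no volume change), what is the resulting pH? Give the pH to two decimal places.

pH = 8.83

After neutralization: n(HOBr) = 0.097 mol, n(OBr-) = 0.166 mol.
pH = pKa + log([A⁻]/[HA]) = 8.60 + log(0.166/0.097) = 8.60 +0.233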